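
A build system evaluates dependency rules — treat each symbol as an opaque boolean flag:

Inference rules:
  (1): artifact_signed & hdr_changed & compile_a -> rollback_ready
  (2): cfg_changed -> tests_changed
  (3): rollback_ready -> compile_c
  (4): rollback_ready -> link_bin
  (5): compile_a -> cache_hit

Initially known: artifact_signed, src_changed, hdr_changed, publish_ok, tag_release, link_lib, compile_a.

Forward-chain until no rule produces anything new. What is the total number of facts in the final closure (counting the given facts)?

[1] (1) [artifact_signed & hdr_changed & compile_a -> rollback_ready]; (5) [compile_a -> cache_hit]. ⇒ new: rollback_ready, cache_hit.
[2] (3) [rollback_ready -> compile_c]; (4) [rollback_ready -> link_bin]. ⇒ new: compile_c, link_bin.
Closure: {artifact_signed, cache_hit, compile_a, compile_c, hdr_changed, link_bin, link_lib, publish_ok, rollback_ready, src_changed, tag_release} — 11 facts.

11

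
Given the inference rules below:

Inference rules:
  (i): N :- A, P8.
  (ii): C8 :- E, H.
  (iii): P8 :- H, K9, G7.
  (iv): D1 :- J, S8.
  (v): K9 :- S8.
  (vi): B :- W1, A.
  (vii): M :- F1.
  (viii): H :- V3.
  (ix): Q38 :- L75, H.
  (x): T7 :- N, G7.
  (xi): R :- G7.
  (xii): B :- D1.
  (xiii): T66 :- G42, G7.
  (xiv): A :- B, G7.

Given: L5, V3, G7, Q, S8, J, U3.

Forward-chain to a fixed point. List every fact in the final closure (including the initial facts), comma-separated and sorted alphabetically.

Round 1: (iv) [D1 :- J, S8.]; (v) [K9 :- S8.]; (viii) [H :- V3.]; (xi) [R :- G7.]. New: D1, K9, H, R.
Round 2: (iii) [P8 :- H, K9, G7.]; (xii) [B :- D1.]. New: P8, B.
Round 3: (xiv) [A :- B, G7.]. New: A.
Round 4: (i) [N :- A, P8.]. New: N.
Round 5: (x) [T7 :- N, G7.]. New: T7.

A, B, D1, G7, H, J, K9, L5, N, P8, Q, R, S8, T7, U3, V3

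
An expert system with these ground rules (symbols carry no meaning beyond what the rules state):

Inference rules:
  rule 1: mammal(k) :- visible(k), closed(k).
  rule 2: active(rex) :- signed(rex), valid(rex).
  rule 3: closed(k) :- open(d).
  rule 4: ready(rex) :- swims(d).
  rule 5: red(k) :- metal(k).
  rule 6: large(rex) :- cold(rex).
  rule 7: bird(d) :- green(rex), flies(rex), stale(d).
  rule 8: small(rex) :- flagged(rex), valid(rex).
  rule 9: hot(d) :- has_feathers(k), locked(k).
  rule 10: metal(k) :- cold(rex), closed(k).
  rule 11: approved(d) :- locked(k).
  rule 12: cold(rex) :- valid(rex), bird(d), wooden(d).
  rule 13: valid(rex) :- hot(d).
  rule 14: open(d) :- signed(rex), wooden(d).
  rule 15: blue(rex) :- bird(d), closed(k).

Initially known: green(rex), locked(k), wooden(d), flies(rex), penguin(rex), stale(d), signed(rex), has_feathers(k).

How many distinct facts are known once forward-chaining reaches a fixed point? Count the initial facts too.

20

Round 1: rule 7 [bird(d) :- green(rex), flies(rex), stale(d).]; rule 9 [hot(d) :- has_feathers(k), locked(k).]; rule 11 [approved(d) :- locked(k).]; rule 14 [open(d) :- signed(rex), wooden(d).]. Adds bird(d), hot(d), approved(d), open(d).
Round 2: rule 3 [closed(k) :- open(d).]; rule 13 [valid(rex) :- hot(d).]. Adds closed(k), valid(rex).
Round 3: rule 2 [active(rex) :- signed(rex), valid(rex).]; rule 12 [cold(rex) :- valid(rex), bird(d), wooden(d).]; rule 15 [blue(rex) :- bird(d), closed(k).]. Adds active(rex), cold(rex), blue(rex).
Round 4: rule 6 [large(rex) :- cold(rex).]; rule 10 [metal(k) :- cold(rex), closed(k).]. Adds large(rex), metal(k).
Round 5: rule 5 [red(k) :- metal(k).]. Adds red(k).
Closure: {active(rex), approved(d), bird(d), blue(rex), closed(k), cold(rex), flies(rex), green(rex), has_feathers(k), hot(d), large(rex), locked(k), metal(k), open(d), penguin(rex), red(k), signed(rex), stale(d), valid(rex), wooden(d)} — 20 facts.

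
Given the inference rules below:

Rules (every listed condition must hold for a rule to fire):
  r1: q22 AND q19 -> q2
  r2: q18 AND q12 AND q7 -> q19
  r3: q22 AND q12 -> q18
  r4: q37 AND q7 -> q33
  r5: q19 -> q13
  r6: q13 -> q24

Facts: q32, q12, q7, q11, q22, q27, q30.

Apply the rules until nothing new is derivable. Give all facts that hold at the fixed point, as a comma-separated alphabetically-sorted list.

q11, q12, q13, q18, q19, q2, q22, q24, q27, q30, q32, q7

Round 1: r3 [q22 AND q12 -> q18]. Adds q18.
Round 2: r2 [q18 AND q12 AND q7 -> q19]. Adds q19.
Round 3: r1 [q22 AND q19 -> q2]; r5 [q19 -> q13]. Adds q2, q13.
Round 4: r6 [q13 -> q24]. Adds q24.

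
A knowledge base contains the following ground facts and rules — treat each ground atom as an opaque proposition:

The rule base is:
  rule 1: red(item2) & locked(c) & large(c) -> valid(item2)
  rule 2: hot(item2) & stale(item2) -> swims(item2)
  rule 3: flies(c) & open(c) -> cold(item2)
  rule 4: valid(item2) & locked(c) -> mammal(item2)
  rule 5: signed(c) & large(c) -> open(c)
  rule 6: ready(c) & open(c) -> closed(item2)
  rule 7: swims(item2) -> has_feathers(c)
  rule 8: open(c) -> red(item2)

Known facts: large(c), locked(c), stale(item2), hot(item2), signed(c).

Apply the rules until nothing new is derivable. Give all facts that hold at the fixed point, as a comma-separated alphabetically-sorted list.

has_feathers(c), hot(item2), large(c), locked(c), mammal(item2), open(c), red(item2), signed(c), stale(item2), swims(item2), valid(item2)

Round 1: rule 2 [hot(item2) & stale(item2) -> swims(item2)]; rule 5 [signed(c) & large(c) -> open(c)]. New: swims(item2), open(c).
Round 2: rule 7 [swims(item2) -> has_feathers(c)]; rule 8 [open(c) -> red(item2)]. New: has_feathers(c), red(item2).
Round 3: rule 1 [red(item2) & locked(c) & large(c) -> valid(item2)]. New: valid(item2).
Round 4: rule 4 [valid(item2) & locked(c) -> mammal(item2)]. New: mammal(item2).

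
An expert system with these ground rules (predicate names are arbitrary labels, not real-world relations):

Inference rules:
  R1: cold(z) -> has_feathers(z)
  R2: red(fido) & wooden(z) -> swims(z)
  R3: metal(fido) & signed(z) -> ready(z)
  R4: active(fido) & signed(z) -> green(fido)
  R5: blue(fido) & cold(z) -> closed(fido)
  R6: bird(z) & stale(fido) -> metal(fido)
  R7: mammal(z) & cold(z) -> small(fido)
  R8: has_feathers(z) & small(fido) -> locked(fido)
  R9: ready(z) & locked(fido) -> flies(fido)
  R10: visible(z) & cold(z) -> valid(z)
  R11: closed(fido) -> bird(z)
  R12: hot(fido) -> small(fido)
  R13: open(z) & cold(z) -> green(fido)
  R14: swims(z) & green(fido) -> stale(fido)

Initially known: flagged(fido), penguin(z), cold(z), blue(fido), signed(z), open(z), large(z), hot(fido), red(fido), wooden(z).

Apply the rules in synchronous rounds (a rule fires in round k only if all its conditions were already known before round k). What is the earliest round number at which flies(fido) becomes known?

Round 1: R1 [cold(z) -> has_feathers(z)]; R2 [red(fido) & wooden(z) -> swims(z)]; R5 [blue(fido) & cold(z) -> closed(fido)]; R12 [hot(fido) -> small(fido)]; R13 [open(z) & cold(z) -> green(fido)]. New: has_feathers(z), swims(z), closed(fido), small(fido), green(fido).
Round 2: R8 [has_feathers(z) & small(fido) -> locked(fido)]; R11 [closed(fido) -> bird(z)]; R14 [swims(z) & green(fido) -> stale(fido)]. New: locked(fido), bird(z), stale(fido).
Round 3: R6 [bird(z) & stale(fido) -> metal(fido)]. New: metal(fido).
Round 4: R3 [metal(fido) & signed(z) -> ready(z)]. New: ready(z).
Round 5: R9 [ready(z) & locked(fido) -> flies(fido)]. New: flies(fido).
flies(fido) first appears in round 5.

5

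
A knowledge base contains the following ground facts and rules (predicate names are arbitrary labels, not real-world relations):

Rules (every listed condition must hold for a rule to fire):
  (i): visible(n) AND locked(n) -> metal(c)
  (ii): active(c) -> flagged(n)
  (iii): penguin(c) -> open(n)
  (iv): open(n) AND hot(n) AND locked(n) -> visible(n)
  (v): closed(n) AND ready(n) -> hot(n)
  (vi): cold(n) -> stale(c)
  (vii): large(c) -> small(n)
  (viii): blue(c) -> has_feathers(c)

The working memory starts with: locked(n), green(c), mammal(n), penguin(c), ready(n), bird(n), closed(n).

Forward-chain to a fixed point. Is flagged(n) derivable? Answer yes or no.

no

[1] (iii) [penguin(c) -> open(n)]; (v) [closed(n) AND ready(n) -> hot(n)]. ⇒ new: open(n), hot(n).
[2] (iv) [open(n) AND hot(n) AND locked(n) -> visible(n)]. ⇒ new: visible(n).
[3] (i) [visible(n) AND locked(n) -> metal(c)]. ⇒ new: metal(c).
Fixed point reached. flagged(n) is concluded only by (ii); (ii) needs active(c) (never derived).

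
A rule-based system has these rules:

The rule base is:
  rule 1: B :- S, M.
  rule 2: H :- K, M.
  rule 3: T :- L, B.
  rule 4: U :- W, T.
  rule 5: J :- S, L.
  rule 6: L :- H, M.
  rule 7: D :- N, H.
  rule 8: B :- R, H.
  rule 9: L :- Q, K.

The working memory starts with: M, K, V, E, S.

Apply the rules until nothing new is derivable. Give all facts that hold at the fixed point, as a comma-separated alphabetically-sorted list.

Round 1: rule 1 [B :- S, M.]; rule 2 [H :- K, M.]. New: B, H.
Round 2: rule 6 [L :- H, M.]. New: L.
Round 3: rule 3 [T :- L, B.]; rule 5 [J :- S, L.]. New: T, J.

B, E, H, J, K, L, M, S, T, V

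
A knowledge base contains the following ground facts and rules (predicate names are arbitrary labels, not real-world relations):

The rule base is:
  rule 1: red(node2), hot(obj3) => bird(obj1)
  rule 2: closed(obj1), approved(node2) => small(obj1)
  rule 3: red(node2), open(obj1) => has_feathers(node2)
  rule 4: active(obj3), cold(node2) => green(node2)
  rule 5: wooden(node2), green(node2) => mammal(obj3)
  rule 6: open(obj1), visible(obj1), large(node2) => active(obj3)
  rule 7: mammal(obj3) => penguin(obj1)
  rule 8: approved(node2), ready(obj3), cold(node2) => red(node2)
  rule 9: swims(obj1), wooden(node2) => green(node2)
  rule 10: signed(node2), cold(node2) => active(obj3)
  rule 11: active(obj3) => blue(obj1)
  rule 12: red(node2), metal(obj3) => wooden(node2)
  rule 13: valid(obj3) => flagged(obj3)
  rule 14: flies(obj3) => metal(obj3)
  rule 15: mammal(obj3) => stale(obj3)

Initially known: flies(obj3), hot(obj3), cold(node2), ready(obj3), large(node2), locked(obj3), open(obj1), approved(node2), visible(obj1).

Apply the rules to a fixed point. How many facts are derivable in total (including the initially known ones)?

[1] rule 6 [open(obj1), visible(obj1), large(node2) => active(obj3)]; rule 8 [approved(node2), ready(obj3), cold(node2) => red(node2)]; rule 14 [flies(obj3) => metal(obj3)]. ⇒ new: active(obj3), red(node2), metal(obj3).
[2] rule 1 [red(node2), hot(obj3) => bird(obj1)]; rule 3 [red(node2), open(obj1) => has_feathers(node2)]; rule 4 [active(obj3), cold(node2) => green(node2)]; rule 11 [active(obj3) => blue(obj1)]; rule 12 [red(node2), metal(obj3) => wooden(node2)]. ⇒ new: bird(obj1), has_feathers(node2), green(node2), blue(obj1), wooden(node2).
[3] rule 5 [wooden(node2), green(node2) => mammal(obj3)]. ⇒ new: mammal(obj3).
[4] rule 7 [mammal(obj3) => penguin(obj1)]; rule 15 [mammal(obj3) => stale(obj3)]. ⇒ new: penguin(obj1), stale(obj3).
Closure: {active(obj3), approved(node2), bird(obj1), blue(obj1), cold(node2), flies(obj3), green(node2), has_feathers(node2), hot(obj3), large(node2), locked(obj3), mammal(obj3), metal(obj3), open(obj1), penguin(obj1), ready(obj3), red(node2), stale(obj3), visible(obj1), wooden(node2)} — 20 facts.

20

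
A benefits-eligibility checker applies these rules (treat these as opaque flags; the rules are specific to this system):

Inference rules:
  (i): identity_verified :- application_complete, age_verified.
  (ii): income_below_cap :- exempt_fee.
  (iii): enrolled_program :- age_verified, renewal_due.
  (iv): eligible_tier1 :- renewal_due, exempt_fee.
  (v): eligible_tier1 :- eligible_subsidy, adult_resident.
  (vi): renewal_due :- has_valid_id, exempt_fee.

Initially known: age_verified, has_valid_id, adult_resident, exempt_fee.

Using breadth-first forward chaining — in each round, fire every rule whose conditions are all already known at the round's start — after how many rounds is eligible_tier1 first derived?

2

Round 1: (ii) [income_below_cap :- exempt_fee.]; (vi) [renewal_due :- has_valid_id, exempt_fee.]. Adds income_below_cap, renewal_due.
Round 2: (iii) [enrolled_program :- age_verified, renewal_due.]; (iv) [eligible_tier1 :- renewal_due, exempt_fee.]. Adds enrolled_program, eligible_tier1.
eligible_tier1 first appears in round 2.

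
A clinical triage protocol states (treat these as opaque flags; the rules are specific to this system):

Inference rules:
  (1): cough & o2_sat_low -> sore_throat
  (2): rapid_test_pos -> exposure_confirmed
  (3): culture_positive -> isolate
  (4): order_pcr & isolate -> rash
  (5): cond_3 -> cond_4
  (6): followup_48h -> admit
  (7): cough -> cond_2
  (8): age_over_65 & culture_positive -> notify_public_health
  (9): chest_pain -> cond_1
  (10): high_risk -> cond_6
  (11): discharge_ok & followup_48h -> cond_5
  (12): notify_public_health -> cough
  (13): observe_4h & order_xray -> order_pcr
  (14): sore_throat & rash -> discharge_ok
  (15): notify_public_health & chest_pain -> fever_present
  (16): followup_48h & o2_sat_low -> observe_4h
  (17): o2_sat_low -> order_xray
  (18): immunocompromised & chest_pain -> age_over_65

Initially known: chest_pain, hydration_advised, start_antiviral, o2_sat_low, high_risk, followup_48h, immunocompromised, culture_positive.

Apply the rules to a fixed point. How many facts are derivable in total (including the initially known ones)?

24

Round 1: (3) [culture_positive -> isolate]; (6) [followup_48h -> admit]; (9) [chest_pain -> cond_1]; (10) [high_risk -> cond_6]; (16) [followup_48h & o2_sat_low -> observe_4h]; (17) [o2_sat_low -> order_xray]; (18) [immunocompromised & chest_pain -> age_over_65]. Adds isolate, admit, cond_1, cond_6, observe_4h, order_xray, age_over_65.
Round 2: (8) [age_over_65 & culture_positive -> notify_public_health]; (13) [observe_4h & order_xray -> order_pcr]. Adds notify_public_health, order_pcr.
Round 3: (4) [order_pcr & isolate -> rash]; (12) [notify_public_health -> cough]; (15) [notify_public_health & chest_pain -> fever_present]. Adds rash, cough, fever_present.
Round 4: (1) [cough & o2_sat_low -> sore_throat]; (7) [cough -> cond_2]. Adds sore_throat, cond_2.
Round 5: (14) [sore_throat & rash -> discharge_ok]. Adds discharge_ok.
Round 6: (11) [discharge_ok & followup_48h -> cond_5]. Adds cond_5.
Closure: {admit, age_over_65, chest_pain, cond_1, cond_2, cond_5, cond_6, cough, culture_positive, discharge_ok, fever_present, followup_48h, high_risk, hydration_advised, immunocompromised, isolate, notify_public_health, o2_sat_low, observe_4h, order_pcr, order_xray, rash, sore_throat, start_antiviral} — 24 facts.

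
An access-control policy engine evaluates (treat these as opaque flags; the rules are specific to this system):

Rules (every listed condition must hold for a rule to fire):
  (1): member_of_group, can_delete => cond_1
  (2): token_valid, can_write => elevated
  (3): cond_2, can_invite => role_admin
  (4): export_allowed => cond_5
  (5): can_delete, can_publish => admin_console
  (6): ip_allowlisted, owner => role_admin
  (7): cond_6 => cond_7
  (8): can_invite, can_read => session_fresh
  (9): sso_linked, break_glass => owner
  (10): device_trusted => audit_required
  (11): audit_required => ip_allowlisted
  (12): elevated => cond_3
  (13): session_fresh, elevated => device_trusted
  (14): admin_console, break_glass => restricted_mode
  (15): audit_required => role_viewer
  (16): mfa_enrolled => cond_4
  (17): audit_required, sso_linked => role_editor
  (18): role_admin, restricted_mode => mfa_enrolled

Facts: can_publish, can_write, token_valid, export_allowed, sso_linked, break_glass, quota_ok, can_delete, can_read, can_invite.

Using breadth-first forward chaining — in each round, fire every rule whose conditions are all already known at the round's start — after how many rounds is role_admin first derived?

Round 1: (2) [token_valid, can_write => elevated]; (4) [export_allowed => cond_5]; (5) [can_delete, can_publish => admin_console]; (8) [can_invite, can_read => session_fresh]; (9) [sso_linked, break_glass => owner]. Adds elevated, cond_5, admin_console, session_fresh, owner.
Round 2: (12) [elevated => cond_3]; (13) [session_fresh, elevated => device_trusted]; (14) [admin_console, break_glass => restricted_mode]. Adds cond_3, device_trusted, restricted_mode.
Round 3: (10) [device_trusted => audit_required]. Adds audit_required.
Round 4: (11) [audit_required => ip_allowlisted]; (15) [audit_required => role_viewer]; (17) [audit_required, sso_linked => role_editor]. Adds ip_allowlisted, role_viewer, role_editor.
Round 5: (6) [ip_allowlisted, owner => role_admin]. Adds role_admin.
role_admin first appears in round 5.

5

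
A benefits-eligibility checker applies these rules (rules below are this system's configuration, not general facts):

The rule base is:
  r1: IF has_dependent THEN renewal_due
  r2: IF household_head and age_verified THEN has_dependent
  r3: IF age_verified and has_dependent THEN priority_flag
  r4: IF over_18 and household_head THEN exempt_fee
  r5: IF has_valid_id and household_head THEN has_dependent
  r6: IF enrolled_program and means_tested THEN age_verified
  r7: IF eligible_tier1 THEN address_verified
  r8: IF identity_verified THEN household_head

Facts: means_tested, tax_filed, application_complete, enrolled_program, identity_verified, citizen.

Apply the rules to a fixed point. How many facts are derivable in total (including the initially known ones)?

11

Round 1 — r6, r8, derive age_verified, household_head.
Round 2 — r2, derive has_dependent.
Round 3 — r1, r3, derive renewal_due, priority_flag.
Closure: {age_verified, application_complete, citizen, enrolled_program, has_dependent, household_head, identity_verified, means_tested, priority_flag, renewal_due, tax_filed} — 11 facts.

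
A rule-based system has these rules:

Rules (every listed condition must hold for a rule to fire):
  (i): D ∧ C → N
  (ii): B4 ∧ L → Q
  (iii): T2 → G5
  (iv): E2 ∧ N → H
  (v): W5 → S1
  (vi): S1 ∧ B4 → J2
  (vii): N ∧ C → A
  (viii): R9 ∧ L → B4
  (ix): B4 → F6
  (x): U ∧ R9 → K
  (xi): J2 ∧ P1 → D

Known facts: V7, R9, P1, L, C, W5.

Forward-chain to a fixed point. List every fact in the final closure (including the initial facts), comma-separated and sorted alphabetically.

Round 1 fires (v), (viii), giving S1, B4.
Round 2 fires (ii), (vi), (ix), giving Q, J2, F6.
Round 3 fires (xi), giving D.
Round 4 fires (i), giving N.
Round 5 fires (vii), giving A.

A, B4, C, D, F6, J2, L, N, P1, Q, R9, S1, V7, W5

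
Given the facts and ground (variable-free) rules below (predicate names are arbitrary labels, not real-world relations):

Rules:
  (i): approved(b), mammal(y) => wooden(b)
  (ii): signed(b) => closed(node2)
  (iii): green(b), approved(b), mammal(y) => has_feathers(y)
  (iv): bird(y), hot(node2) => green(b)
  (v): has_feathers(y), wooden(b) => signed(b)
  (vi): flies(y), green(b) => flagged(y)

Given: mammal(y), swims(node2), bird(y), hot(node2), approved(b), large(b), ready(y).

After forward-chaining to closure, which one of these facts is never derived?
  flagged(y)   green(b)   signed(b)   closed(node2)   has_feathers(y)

Round 1: (i) [approved(b), mammal(y) => wooden(b)]; (iv) [bird(y), hot(node2) => green(b)]. New: wooden(b), green(b).
Round 2: (iii) [green(b), approved(b), mammal(y) => has_feathers(y)]. New: has_feathers(y).
Round 3: (v) [has_feathers(y), wooden(b) => signed(b)]. New: signed(b).
Round 4: (ii) [signed(b) => closed(node2)]. New: closed(node2).
Derived: has_feathers(y) (round 2), signed(b) (round 3), closed(node2) (round 4), green(b) (round 1). flagged(y) never appears in any round.

flagged(y)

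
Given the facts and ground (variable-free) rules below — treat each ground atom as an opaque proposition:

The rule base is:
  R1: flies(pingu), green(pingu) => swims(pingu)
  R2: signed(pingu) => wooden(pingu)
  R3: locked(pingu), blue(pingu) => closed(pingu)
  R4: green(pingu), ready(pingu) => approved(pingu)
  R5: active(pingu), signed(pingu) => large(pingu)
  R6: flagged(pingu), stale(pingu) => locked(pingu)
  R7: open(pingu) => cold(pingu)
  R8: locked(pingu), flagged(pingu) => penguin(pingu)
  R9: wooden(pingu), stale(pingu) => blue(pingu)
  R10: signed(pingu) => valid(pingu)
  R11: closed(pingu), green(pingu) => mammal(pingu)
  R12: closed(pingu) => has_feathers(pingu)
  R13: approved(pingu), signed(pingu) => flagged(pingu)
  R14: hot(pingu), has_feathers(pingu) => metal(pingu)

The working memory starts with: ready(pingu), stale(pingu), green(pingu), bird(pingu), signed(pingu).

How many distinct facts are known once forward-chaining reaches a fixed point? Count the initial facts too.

Round 1 — R2, R4, R10, derive wooden(pingu), approved(pingu), valid(pingu).
Round 2 — R9, R13, derive blue(pingu), flagged(pingu).
Round 3 — R6, derive locked(pingu).
Round 4 — R3, R8, derive closed(pingu), penguin(pingu).
Round 5 — R11, R12, derive mammal(pingu), has_feathers(pingu).
Closure: {approved(pingu), bird(pingu), blue(pingu), closed(pingu), flagged(pingu), green(pingu), has_feathers(pingu), locked(pingu), mammal(pingu), penguin(pingu), ready(pingu), signed(pingu), stale(pingu), valid(pingu), wooden(pingu)} — 15 facts.

15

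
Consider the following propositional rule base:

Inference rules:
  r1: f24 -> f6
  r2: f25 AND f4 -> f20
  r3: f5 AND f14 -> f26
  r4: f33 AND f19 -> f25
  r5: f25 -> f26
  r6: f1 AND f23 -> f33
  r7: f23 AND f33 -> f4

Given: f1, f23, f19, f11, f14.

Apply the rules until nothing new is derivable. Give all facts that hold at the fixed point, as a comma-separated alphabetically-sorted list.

f1, f11, f14, f19, f20, f23, f25, f26, f33, f4

Round 1 — r6, derive f33.
Round 2 — r4, r7, derive f25, f4.
Round 3 — r2, r5, derive f20, f26.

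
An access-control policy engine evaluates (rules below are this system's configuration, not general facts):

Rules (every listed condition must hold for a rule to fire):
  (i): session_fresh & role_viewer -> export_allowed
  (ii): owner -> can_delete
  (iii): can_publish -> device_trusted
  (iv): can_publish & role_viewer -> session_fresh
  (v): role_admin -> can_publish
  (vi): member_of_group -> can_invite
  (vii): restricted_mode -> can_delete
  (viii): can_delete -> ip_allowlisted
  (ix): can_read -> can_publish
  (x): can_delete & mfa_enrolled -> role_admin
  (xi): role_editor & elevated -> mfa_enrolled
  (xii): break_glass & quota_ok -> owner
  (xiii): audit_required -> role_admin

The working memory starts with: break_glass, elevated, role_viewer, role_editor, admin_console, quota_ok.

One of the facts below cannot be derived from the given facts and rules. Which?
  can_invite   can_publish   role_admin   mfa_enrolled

Round 1: (xi) [role_editor & elevated -> mfa_enrolled]; (xii) [break_glass & quota_ok -> owner]. New: mfa_enrolled, owner.
Round 2: (ii) [owner -> can_delete]. New: can_delete.
Round 3: (viii) [can_delete -> ip_allowlisted]; (x) [can_delete & mfa_enrolled -> role_admin]. New: ip_allowlisted, role_admin.
Round 4: (v) [role_admin -> can_publish]. New: can_publish.
Round 5: (iii) [can_publish -> device_trusted]; (iv) [can_publish & role_viewer -> session_fresh]. New: device_trusted, session_fresh.
Round 6: (i) [session_fresh & role_viewer -> export_allowed]. New: export_allowed.
Derived: mfa_enrolled (round 1), role_admin (round 3), can_publish (round 4). can_invite never appears in any round.

can_invite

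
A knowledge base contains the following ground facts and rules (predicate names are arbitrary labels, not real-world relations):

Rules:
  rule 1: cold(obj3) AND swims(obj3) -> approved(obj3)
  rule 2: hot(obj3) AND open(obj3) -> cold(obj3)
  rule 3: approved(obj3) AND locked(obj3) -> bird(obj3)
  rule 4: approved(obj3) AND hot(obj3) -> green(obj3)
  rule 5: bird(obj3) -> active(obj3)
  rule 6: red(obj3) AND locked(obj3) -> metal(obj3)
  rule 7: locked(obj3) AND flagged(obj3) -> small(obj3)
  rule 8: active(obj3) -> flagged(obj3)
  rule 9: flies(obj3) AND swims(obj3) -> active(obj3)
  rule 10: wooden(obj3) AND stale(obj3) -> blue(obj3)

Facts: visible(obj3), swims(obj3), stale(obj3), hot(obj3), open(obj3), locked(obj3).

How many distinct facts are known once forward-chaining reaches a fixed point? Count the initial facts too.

Round 1 fires rule 2, giving cold(obj3).
Round 2 fires rule 1, giving approved(obj3).
Round 3 fires rule 3, rule 4, giving bird(obj3), green(obj3).
Round 4 fires rule 5, giving active(obj3).
Round 5 fires rule 8, giving flagged(obj3).
Round 6 fires rule 7, giving small(obj3).
Closure: {active(obj3), approved(obj3), bird(obj3), cold(obj3), flagged(obj3), green(obj3), hot(obj3), locked(obj3), open(obj3), small(obj3), stale(obj3), swims(obj3), visible(obj3)} — 13 facts.

13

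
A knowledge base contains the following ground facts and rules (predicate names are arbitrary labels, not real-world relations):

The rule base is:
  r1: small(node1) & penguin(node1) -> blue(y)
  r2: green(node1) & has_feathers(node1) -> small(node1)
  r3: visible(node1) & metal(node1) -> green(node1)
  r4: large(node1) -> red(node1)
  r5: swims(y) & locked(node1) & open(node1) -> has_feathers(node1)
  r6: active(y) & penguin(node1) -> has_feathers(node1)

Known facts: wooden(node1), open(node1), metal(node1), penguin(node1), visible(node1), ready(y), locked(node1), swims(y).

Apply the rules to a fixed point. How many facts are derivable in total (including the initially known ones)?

12

Round 1: r3 [visible(node1) & metal(node1) -> green(node1)]; r5 [swims(y) & locked(node1) & open(node1) -> has_feathers(node1)]. Adds green(node1), has_feathers(node1).
Round 2: r2 [green(node1) & has_feathers(node1) -> small(node1)]. Adds small(node1).
Round 3: r1 [small(node1) & penguin(node1) -> blue(y)]. Adds blue(y).
Closure: {blue(y), green(node1), has_feathers(node1), locked(node1), metal(node1), open(node1), penguin(node1), ready(y), small(node1), swims(y), visible(node1), wooden(node1)} — 12 facts.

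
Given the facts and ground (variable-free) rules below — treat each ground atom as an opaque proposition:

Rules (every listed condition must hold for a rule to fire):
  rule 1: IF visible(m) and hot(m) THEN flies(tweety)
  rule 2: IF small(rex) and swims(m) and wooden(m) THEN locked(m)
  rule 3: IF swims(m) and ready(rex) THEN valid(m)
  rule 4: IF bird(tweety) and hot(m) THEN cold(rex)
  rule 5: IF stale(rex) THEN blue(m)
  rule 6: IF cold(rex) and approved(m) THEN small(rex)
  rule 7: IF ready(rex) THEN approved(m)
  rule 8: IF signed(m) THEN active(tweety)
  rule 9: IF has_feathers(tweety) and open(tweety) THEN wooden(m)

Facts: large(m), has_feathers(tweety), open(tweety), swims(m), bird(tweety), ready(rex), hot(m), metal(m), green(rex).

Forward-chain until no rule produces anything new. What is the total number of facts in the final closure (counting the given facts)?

Round 1: rule 3 [IF swims(m) and ready(rex) THEN valid(m)]; rule 4 [IF bird(tweety) and hot(m) THEN cold(rex)]; rule 7 [IF ready(rex) THEN approved(m)]; rule 9 [IF has_feathers(tweety) and open(tweety) THEN wooden(m)]. Adds valid(m), cold(rex), approved(m), wooden(m).
Round 2: rule 6 [IF cold(rex) and approved(m) THEN small(rex)]. Adds small(rex).
Round 3: rule 2 [IF small(rex) and swims(m) and wooden(m) THEN locked(m)]. Adds locked(m).
Closure: {approved(m), bird(tweety), cold(rex), green(rex), has_feathers(tweety), hot(m), large(m), locked(m), metal(m), open(tweety), ready(rex), small(rex), swims(m), valid(m), wooden(m)} — 15 facts.

15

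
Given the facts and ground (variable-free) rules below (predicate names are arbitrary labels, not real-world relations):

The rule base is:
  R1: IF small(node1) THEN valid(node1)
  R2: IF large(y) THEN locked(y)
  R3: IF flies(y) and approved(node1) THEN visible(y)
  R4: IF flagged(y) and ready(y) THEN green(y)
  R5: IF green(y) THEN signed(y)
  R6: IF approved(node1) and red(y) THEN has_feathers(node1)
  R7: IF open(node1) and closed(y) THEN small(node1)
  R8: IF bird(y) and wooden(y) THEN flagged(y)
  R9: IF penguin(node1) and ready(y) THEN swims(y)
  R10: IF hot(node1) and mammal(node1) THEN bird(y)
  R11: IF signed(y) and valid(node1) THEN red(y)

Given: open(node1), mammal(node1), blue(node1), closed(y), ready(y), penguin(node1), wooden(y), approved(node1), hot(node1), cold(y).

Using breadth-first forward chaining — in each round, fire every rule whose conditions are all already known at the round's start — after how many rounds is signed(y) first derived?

Round 1: R7 [IF open(node1) and closed(y) THEN small(node1)]; R9 [IF penguin(node1) and ready(y) THEN swims(y)]; R10 [IF hot(node1) and mammal(node1) THEN bird(y)]. New: small(node1), swims(y), bird(y).
Round 2: R1 [IF small(node1) THEN valid(node1)]; R8 [IF bird(y) and wooden(y) THEN flagged(y)]. New: valid(node1), flagged(y).
Round 3: R4 [IF flagged(y) and ready(y) THEN green(y)]. New: green(y).
Round 4: R5 [IF green(y) THEN signed(y)]. New: signed(y).
signed(y) first appears in round 4.

4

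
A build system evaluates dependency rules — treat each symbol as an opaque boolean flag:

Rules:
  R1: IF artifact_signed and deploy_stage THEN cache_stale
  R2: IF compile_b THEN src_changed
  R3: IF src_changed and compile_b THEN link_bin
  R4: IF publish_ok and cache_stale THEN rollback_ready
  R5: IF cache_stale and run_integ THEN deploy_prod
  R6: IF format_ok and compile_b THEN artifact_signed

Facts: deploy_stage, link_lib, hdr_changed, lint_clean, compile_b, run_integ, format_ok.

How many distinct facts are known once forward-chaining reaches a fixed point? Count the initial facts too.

12

Round 1: R2 [IF compile_b THEN src_changed]; R6 [IF format_ok and compile_b THEN artifact_signed]. Adds src_changed, artifact_signed.
Round 2: R1 [IF artifact_signed and deploy_stage THEN cache_stale]; R3 [IF src_changed and compile_b THEN link_bin]. Adds cache_stale, link_bin.
Round 3: R5 [IF cache_stale and run_integ THEN deploy_prod]. Adds deploy_prod.
Closure: {artifact_signed, cache_stale, compile_b, deploy_prod, deploy_stage, format_ok, hdr_changed, link_bin, link_lib, lint_clean, run_integ, src_changed} — 12 facts.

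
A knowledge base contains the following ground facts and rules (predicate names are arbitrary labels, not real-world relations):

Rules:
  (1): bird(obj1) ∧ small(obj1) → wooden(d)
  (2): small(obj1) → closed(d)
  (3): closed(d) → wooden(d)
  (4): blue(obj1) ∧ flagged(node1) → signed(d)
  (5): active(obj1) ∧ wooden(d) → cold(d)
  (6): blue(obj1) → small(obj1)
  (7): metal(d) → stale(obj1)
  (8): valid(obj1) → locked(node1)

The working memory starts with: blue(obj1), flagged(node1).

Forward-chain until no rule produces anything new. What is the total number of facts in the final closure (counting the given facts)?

6

Round 1 — (4), (6), derive signed(d), small(obj1).
Round 2 — (2), derive closed(d).
Round 3 — (3), derive wooden(d).
Closure: {blue(obj1), closed(d), flagged(node1), signed(d), small(obj1), wooden(d)} — 6 facts.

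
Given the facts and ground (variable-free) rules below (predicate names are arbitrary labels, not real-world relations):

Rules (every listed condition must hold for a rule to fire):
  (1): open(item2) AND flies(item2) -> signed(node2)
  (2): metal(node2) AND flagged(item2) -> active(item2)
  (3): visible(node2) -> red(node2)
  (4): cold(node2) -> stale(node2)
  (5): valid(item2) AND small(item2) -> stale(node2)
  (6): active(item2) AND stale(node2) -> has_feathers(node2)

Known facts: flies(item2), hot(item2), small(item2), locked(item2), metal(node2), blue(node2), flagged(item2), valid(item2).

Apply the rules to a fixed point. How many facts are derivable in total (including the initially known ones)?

[1] (2) [metal(node2) AND flagged(item2) -> active(item2)]; (5) [valid(item2) AND small(item2) -> stale(node2)]. ⇒ new: active(item2), stale(node2).
[2] (6) [active(item2) AND stale(node2) -> has_feathers(node2)]. ⇒ new: has_feathers(node2).
Closure: {active(item2), blue(node2), flagged(item2), flies(item2), has_feathers(node2), hot(item2), locked(item2), metal(node2), small(item2), stale(node2), valid(item2)} — 11 facts.

11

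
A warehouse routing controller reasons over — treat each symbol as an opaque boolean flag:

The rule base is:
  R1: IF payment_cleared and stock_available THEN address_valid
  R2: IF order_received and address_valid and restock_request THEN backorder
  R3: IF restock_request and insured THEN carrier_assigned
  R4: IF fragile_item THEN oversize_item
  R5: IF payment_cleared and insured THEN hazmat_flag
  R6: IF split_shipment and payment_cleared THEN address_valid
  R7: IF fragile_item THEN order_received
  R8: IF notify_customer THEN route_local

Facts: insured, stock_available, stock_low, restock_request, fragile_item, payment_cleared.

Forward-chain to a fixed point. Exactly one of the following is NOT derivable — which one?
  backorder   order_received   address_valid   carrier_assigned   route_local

[1] R1 [IF payment_cleared and stock_available THEN address_valid]; R3 [IF restock_request and insured THEN carrier_assigned]; R4 [IF fragile_item THEN oversize_item]; R5 [IF payment_cleared and insured THEN hazmat_flag]; R7 [IF fragile_item THEN order_received]. ⇒ new: address_valid, carrier_assigned, oversize_item, hazmat_flag, order_received.
[2] R2 [IF order_received and address_valid and restock_request THEN backorder]. ⇒ new: backorder.
Derived: backorder (round 2), carrier_assigned (round 1), order_received (round 1), address_valid (round 1). route_local never appears in any round.

route_local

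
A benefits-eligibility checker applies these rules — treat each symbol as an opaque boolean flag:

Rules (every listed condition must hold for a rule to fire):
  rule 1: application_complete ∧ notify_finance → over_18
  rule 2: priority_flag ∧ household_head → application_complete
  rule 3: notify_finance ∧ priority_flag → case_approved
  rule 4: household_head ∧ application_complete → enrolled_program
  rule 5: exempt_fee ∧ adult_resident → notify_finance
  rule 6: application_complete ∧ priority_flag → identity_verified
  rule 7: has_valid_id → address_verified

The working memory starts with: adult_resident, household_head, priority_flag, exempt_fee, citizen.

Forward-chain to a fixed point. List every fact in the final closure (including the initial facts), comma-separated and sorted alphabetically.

adult_resident, application_complete, case_approved, citizen, enrolled_program, exempt_fee, household_head, identity_verified, notify_finance, over_18, priority_flag

[1] rule 2 [priority_flag ∧ household_head → application_complete]; rule 5 [exempt_fee ∧ adult_resident → notify_finance]. ⇒ new: application_complete, notify_finance.
[2] rule 1 [application_complete ∧ notify_finance → over_18]; rule 3 [notify_finance ∧ priority_flag → case_approved]; rule 4 [household_head ∧ application_complete → enrolled_program]; rule 6 [application_complete ∧ priority_flag → identity_verified]. ⇒ new: over_18, case_approved, enrolled_program, identity_verified.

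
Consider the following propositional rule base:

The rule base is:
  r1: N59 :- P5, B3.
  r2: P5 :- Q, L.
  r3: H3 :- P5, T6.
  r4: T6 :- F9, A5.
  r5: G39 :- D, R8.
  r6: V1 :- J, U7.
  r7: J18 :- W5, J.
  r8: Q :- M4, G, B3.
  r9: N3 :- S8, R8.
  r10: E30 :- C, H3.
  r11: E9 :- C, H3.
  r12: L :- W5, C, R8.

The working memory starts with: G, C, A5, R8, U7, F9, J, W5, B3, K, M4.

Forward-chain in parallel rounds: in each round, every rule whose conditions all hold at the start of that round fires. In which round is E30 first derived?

Round 1 — r4, r6, r7, r8, r12, derive T6, V1, J18, Q, L.
Round 2 — r2, derive P5.
Round 3 — r1, r3, derive N59, H3.
Round 4 — r10, r11, derive E30, E9.
E30 first appears in round 4.

4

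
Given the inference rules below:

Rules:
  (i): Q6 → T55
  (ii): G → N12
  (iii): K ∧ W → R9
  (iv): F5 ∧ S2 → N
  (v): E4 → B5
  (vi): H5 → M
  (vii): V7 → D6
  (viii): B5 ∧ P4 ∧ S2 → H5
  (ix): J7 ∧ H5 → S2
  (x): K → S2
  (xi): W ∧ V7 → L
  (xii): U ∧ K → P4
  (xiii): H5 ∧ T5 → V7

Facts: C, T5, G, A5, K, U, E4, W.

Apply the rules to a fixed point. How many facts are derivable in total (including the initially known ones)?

18

[1] (ii) [G → N12]; (iii) [K ∧ W → R9]; (v) [E4 → B5]; (x) [K → S2]; (xii) [U ∧ K → P4]. ⇒ new: N12, R9, B5, S2, P4.
[2] (viii) [B5 ∧ P4 ∧ S2 → H5]. ⇒ new: H5.
[3] (vi) [H5 → M]; (xiii) [H5 ∧ T5 → V7]. ⇒ new: M, V7.
[4] (vii) [V7 → D6]; (xi) [W ∧ V7 → L]. ⇒ new: D6, L.
Closure: {A5, B5, C, D6, E4, G, H5, K, L, M, N12, P4, R9, S2, T5, U, V7, W} — 18 facts.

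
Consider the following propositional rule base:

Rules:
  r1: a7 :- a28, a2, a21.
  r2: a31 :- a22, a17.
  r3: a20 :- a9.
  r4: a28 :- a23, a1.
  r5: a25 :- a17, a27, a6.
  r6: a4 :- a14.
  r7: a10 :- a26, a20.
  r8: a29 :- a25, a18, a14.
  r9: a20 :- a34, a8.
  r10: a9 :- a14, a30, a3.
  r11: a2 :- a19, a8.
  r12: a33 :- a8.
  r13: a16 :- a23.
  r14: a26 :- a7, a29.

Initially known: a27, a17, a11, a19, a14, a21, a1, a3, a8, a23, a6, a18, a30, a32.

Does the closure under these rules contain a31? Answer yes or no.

Round 1 fires r4, r5, r6, r10, r11, r12, r13, giving a28, a25, a4, a9, a2, a33, a16.
Round 2 fires r1, r3, r8, giving a7, a20, a29.
Round 3 fires r14, giving a26.
Round 4 fires r7, giving a10.
Fixed point reached. a31 is concluded only by r2; r2 needs a22 (never derived).

no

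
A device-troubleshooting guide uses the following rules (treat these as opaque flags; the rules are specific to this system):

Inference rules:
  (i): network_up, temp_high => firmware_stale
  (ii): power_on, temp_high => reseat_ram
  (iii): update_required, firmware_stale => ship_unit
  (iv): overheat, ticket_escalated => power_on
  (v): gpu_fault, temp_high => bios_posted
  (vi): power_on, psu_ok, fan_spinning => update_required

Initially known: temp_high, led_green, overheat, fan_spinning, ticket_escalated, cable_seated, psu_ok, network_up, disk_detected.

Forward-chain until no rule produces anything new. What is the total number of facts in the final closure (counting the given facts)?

[1] (i) [network_up, temp_high => firmware_stale]; (iv) [overheat, ticket_escalated => power_on]. ⇒ new: firmware_stale, power_on.
[2] (ii) [power_on, temp_high => reseat_ram]; (vi) [power_on, psu_ok, fan_spinning => update_required]. ⇒ new: reseat_ram, update_required.
[3] (iii) [update_required, firmware_stale => ship_unit]. ⇒ new: ship_unit.
Closure: {cable_seated, disk_detected, fan_spinning, firmware_stale, led_green, network_up, overheat, power_on, psu_ok, reseat_ram, ship_unit, temp_high, ticket_escalated, update_required} — 14 facts.

14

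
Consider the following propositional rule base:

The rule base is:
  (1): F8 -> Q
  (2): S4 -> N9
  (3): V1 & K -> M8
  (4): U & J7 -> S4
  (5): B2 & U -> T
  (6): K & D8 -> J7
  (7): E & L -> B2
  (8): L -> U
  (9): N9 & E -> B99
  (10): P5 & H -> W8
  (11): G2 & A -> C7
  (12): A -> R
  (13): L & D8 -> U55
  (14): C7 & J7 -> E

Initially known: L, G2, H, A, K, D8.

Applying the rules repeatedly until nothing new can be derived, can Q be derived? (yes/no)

Round 1 — (6), (8), (11), (12), (13), derive J7, U, C7, R, U55.
Round 2 — (4), (14), derive S4, E.
Round 3 — (2), (7), derive N9, B2.
Round 4 — (5), (9), derive T, B99.
Fixed point reached. Q is concluded only by (1); (1) needs F8 (never derived).

no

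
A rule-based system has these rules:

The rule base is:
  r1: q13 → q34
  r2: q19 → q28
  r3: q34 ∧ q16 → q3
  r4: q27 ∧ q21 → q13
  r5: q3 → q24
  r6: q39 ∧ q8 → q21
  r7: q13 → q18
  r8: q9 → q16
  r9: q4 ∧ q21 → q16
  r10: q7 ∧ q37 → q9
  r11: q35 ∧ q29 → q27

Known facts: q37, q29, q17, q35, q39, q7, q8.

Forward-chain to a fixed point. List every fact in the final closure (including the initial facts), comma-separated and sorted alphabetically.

q13, q16, q17, q18, q21, q24, q27, q29, q3, q34, q35, q37, q39, q7, q8, q9

Round 1 fires r6, r10, r11, giving q21, q9, q27.
Round 2 fires r4, r8, giving q13, q16.
Round 3 fires r1, r7, giving q34, q18.
Round 4 fires r3, giving q3.
Round 5 fires r5, giving q24.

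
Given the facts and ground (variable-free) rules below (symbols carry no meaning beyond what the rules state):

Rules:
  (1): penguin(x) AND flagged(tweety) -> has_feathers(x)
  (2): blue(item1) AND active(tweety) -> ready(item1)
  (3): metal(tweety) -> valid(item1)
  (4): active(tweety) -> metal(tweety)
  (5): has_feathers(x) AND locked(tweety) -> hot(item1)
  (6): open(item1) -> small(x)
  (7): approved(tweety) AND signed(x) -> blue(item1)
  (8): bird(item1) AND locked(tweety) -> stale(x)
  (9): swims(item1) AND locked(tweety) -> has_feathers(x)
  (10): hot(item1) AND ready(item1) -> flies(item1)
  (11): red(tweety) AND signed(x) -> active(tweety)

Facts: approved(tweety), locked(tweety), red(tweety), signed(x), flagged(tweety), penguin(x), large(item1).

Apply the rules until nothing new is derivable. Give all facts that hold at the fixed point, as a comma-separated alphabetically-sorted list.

[1] (1) [penguin(x) AND flagged(tweety) -> has_feathers(x)]; (7) [approved(tweety) AND signed(x) -> blue(item1)]; (11) [red(tweety) AND signed(x) -> active(tweety)]. ⇒ new: has_feathers(x), blue(item1), active(tweety).
[2] (2) [blue(item1) AND active(tweety) -> ready(item1)]; (4) [active(tweety) -> metal(tweety)]; (5) [has_feathers(x) AND locked(tweety) -> hot(item1)]. ⇒ new: ready(item1), metal(tweety), hot(item1).
[3] (3) [metal(tweety) -> valid(item1)]; (10) [hot(item1) AND ready(item1) -> flies(item1)]. ⇒ new: valid(item1), flies(item1).

active(tweety), approved(tweety), blue(item1), flagged(tweety), flies(item1), has_feathers(x), hot(item1), large(item1), locked(tweety), metal(tweety), penguin(x), ready(item1), red(tweety), signed(x), valid(item1)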